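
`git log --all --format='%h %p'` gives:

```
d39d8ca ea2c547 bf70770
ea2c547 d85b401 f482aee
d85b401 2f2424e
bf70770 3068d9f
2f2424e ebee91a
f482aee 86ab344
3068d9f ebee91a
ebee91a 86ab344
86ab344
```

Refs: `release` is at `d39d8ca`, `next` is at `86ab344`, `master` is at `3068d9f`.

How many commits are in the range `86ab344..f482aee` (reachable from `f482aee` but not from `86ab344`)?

Reachable from f482aee: {86ab344, f482aee}.
Reachable from 86ab344: {86ab344}.
In f482aee's history but not 86ab344's: {f482aee} — 1 commit.

1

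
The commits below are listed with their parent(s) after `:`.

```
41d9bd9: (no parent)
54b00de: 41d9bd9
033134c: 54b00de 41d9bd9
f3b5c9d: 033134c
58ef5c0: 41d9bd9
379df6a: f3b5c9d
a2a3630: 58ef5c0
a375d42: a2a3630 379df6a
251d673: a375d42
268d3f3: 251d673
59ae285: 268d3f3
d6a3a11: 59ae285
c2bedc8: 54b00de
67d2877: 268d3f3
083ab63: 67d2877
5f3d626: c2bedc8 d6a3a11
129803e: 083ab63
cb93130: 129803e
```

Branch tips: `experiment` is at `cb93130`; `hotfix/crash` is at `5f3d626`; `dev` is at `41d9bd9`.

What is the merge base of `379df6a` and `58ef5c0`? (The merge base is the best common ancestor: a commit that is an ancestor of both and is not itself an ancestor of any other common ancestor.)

41d9bd9

Ancestors of 379df6a: {033134c, 379df6a, 41d9bd9, 54b00de, f3b5c9d}.
Ancestors of 58ef5c0: {41d9bd9, 58ef5c0}.
Common ancestors: {41d9bd9}.
The only common ancestor is 41d9bd9, so it is the merge base.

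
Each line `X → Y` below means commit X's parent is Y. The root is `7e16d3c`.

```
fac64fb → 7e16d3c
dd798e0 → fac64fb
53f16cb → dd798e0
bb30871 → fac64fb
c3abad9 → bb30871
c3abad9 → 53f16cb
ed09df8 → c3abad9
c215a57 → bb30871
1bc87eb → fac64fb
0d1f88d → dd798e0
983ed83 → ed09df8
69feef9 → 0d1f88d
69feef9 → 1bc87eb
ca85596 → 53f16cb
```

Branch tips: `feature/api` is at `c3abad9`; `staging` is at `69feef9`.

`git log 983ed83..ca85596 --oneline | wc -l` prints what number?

Reachable from ca85596: {53f16cb, 7e16d3c, ca85596, dd798e0, fac64fb}.
Reachable from 983ed83: {53f16cb, 7e16d3c, 983ed83, bb30871, c3abad9, dd798e0, ed09df8, fac64fb}.
In ca85596's history but not 983ed83's: {ca85596} — 1 commit.

1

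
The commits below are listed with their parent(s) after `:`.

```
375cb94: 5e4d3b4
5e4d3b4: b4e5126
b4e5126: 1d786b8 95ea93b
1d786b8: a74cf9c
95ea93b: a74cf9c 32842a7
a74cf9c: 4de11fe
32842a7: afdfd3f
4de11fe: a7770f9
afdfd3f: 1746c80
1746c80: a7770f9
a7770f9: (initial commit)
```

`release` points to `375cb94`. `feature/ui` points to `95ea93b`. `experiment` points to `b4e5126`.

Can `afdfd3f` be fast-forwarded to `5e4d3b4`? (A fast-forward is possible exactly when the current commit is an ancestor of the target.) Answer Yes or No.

Yes

A fast-forward from afdfd3f to 5e4d3b4 is possible iff afdfd3f is an ancestor of 5e4d3b4.
Ancestors of 5e4d3b4: {1746c80, 1d786b8, 32842a7, 4de11fe, 5e4d3b4, 95ea93b, a74cf9c, a7770f9, afdfd3f, b4e5126}.
afdfd3f is among them, so fast-forward is possible.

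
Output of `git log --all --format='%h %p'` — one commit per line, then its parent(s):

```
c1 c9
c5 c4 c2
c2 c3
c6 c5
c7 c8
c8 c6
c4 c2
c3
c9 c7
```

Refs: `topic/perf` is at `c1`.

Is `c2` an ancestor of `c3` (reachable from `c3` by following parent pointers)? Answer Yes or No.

No

Ancestors of c3: {c3}.
c2 is not in that set, so it is not an ancestor of c3.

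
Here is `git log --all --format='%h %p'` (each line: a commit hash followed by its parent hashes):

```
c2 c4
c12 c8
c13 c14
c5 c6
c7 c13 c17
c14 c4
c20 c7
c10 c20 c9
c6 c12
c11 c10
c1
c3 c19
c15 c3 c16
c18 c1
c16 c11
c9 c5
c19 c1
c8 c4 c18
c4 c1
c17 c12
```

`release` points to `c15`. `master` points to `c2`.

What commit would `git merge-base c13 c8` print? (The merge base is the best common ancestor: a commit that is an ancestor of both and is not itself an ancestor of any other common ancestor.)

Ancestors of c13: {c1, c13, c14, c4}.
Ancestors of c8: {c1, c18, c4, c8}.
Common ancestors: {c1, c4}.
Among these, c4 is not an ancestor of any other common ancestor — it is the merge base.

c4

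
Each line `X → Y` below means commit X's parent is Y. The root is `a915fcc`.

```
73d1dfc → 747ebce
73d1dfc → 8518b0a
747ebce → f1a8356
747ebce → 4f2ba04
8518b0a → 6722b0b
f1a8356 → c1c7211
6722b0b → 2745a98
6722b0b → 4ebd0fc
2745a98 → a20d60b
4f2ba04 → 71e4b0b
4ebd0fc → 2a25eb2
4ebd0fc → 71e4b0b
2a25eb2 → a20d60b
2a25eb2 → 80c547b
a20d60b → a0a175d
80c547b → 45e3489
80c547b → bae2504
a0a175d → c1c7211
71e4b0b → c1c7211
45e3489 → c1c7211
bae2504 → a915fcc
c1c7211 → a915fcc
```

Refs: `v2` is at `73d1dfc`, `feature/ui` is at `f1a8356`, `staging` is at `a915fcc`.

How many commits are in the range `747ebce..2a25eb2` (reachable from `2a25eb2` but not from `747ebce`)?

Reachable from 2a25eb2: {2a25eb2, 45e3489, 80c547b, a0a175d, a20d60b, a915fcc, bae2504, c1c7211}.
Reachable from 747ebce: {4f2ba04, 71e4b0b, 747ebce, a915fcc, c1c7211, f1a8356}.
In 2a25eb2's history but not 747ebce's: {2a25eb2, 45e3489, 80c547b, a0a175d, a20d60b, bae2504} — 6 commits.

6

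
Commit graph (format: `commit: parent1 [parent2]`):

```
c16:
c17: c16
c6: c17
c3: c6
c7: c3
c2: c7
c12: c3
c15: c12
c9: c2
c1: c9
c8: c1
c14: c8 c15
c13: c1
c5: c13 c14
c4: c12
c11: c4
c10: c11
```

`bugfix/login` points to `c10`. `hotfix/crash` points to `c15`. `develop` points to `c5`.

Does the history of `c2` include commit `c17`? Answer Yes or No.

Ancestors of c2 (commits reachable by following parents): {c16, c17, c2, c3, c6, c7}.
c17 is in that set, so it is an ancestor of c2.

Yes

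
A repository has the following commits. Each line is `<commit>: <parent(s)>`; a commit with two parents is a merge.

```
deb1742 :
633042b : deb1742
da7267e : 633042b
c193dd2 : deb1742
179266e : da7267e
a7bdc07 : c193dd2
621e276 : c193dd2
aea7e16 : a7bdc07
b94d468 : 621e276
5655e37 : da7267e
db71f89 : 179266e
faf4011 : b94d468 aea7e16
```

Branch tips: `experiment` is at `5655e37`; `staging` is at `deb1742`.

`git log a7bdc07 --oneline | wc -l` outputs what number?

Walking parent pointers from a7bdc07: reachable set = {a7bdc07, c193dd2, deb1742}.
That is 3 commits.

3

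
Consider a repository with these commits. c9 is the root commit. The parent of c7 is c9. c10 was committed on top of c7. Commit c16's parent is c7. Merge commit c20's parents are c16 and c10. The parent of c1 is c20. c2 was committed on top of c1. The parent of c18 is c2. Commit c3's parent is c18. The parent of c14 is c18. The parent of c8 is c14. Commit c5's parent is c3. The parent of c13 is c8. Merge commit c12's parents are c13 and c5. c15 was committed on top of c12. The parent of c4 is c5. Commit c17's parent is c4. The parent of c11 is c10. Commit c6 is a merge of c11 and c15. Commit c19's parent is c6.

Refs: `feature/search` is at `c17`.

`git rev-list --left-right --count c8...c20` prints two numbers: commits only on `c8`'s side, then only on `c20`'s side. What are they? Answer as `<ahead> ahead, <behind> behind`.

Reachable from c8: {c1, c10, c14, c16, c18, c2, c20, c7, c8, c9}.
Reachable from c20: {c10, c16, c20, c7, c9}.
Only in c8's history (ahead): {c1, c14, c18, c2, c8} — 5.
Only in c20's history (behind): {} — 0.

5 ahead, 0 behind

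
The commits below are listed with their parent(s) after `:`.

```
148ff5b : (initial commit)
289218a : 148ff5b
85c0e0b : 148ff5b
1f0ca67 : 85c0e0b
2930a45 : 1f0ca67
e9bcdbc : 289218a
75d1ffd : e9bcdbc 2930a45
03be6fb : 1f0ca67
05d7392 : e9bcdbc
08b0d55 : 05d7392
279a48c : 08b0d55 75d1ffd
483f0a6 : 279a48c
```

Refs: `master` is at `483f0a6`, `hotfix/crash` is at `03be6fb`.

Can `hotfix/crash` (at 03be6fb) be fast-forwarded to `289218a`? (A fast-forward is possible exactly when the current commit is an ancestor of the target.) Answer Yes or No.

A fast-forward from 03be6fb to 289218a is possible iff 03be6fb is an ancestor of 289218a.
Ancestors of 289218a: {148ff5b, 289218a}.
03be6fb is not among them, so fast-forward is not possible.

No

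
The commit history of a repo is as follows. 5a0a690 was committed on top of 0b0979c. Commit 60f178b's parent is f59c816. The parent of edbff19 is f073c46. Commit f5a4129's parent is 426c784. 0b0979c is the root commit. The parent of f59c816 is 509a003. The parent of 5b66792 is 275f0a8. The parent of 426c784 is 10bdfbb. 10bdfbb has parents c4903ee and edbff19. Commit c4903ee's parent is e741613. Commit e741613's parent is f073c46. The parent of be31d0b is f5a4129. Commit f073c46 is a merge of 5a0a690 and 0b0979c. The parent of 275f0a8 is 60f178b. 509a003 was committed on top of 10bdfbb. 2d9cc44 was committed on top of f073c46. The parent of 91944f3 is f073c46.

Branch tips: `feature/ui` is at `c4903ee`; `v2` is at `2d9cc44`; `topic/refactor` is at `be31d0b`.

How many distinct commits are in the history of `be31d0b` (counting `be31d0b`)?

10

Walking parent pointers from be31d0b: reachable set = {0b0979c, 10bdfbb, 426c784, 5a0a690, be31d0b, c4903ee, e741613, edbff19, f073c46, f5a4129}.
That is 10 commits.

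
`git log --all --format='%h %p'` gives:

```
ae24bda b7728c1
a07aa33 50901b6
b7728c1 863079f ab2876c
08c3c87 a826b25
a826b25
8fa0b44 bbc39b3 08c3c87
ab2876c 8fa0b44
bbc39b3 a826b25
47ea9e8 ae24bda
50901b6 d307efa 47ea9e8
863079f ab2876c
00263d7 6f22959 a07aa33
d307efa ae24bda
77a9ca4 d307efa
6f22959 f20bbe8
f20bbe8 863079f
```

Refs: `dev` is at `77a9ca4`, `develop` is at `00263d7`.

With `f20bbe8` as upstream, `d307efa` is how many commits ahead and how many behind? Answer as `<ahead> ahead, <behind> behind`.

3 ahead, 1 behind

Reachable from d307efa: {08c3c87, 863079f, 8fa0b44, a826b25, ab2876c, ae24bda, b7728c1, bbc39b3, d307efa}.
Reachable from f20bbe8: {08c3c87, 863079f, 8fa0b44, a826b25, ab2876c, bbc39b3, f20bbe8}.
Only in d307efa's history (ahead): {ae24bda, b7728c1, d307efa} — 3.
Only in f20bbe8's history (behind): {f20bbe8} — 1.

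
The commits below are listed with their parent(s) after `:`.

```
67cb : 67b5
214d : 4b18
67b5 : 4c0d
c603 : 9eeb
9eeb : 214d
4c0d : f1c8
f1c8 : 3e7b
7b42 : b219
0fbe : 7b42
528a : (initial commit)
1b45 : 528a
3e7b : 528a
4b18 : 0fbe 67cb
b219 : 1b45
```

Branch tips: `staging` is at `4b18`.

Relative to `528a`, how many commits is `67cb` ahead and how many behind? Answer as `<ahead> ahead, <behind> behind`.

Reachable from 67cb: {3e7b, 4c0d, 528a, 67b5, 67cb, f1c8}.
Reachable from 528a: {528a}.
Only in 67cb's history (ahead): {3e7b, 4c0d, 67b5, 67cb, f1c8} — 5.
Only in 528a's history (behind): {} — 0.

5 ahead, 0 behind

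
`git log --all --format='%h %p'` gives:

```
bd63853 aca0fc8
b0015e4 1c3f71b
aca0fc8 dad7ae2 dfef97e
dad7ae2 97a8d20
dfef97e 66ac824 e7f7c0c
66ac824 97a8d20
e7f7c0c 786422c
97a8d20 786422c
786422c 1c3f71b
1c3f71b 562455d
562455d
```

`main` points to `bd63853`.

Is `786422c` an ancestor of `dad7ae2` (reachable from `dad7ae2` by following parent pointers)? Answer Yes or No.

Ancestors of dad7ae2 (commits reachable by following parents): {1c3f71b, 562455d, 786422c, 97a8d20, dad7ae2}.
786422c is in that set, so it is an ancestor of dad7ae2.

Yes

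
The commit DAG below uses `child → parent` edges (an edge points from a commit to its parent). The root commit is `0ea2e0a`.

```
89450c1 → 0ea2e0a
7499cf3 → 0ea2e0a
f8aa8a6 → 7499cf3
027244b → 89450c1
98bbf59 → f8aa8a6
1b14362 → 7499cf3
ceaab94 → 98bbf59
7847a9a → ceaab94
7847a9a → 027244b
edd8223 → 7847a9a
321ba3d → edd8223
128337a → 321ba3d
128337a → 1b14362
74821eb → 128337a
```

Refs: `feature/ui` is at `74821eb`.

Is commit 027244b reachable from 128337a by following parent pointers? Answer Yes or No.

Yes

Ancestors of 128337a (commits reachable by following parents): {027244b, 0ea2e0a, 128337a, 1b14362, 321ba3d, 7499cf3, 7847a9a, 89450c1, 98bbf59, ceaab94, edd8223, f8aa8a6}.
027244b is in that set, so it is an ancestor of 128337a.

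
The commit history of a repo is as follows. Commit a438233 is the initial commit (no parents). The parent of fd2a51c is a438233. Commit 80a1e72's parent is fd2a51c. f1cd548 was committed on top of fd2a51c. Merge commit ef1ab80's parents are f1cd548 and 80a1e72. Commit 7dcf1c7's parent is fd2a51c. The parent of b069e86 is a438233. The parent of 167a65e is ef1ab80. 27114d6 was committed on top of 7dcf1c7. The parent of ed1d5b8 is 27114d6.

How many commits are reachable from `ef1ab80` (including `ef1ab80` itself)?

5

Walking parent pointers from ef1ab80: reachable set = {80a1e72, a438233, ef1ab80, f1cd548, fd2a51c}.
That is 5 commits.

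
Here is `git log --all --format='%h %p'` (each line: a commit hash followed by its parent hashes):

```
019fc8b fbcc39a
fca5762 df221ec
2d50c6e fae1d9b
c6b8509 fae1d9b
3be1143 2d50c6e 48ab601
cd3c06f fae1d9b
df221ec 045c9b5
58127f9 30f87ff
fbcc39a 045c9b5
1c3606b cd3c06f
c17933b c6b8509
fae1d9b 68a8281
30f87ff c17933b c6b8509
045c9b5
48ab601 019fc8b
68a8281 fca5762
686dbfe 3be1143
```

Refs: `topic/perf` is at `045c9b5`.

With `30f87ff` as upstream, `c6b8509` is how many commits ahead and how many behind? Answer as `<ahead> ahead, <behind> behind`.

Reachable from c6b8509: {045c9b5, 68a8281, c6b8509, df221ec, fae1d9b, fca5762}.
Reachable from 30f87ff: {045c9b5, 30f87ff, 68a8281, c17933b, c6b8509, df221ec, fae1d9b, fca5762}.
Only in c6b8509's history (ahead): {} — 0.
Only in 30f87ff's history (behind): {30f87ff, c17933b} — 2.

0 ahead, 2 behind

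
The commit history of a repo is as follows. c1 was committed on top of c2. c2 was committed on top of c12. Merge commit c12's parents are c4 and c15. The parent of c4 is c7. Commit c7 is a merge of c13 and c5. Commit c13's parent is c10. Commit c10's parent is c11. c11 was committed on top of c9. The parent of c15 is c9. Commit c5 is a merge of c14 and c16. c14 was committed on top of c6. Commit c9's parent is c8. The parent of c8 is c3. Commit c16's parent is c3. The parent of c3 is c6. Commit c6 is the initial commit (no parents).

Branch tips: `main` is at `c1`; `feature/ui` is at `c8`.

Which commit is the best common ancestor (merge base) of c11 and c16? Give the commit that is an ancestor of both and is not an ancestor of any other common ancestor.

c3

Ancestors of c11: {c11, c3, c6, c8, c9}.
Ancestors of c16: {c16, c3, c6}.
Common ancestors: {c3, c6}.
Among these, c3 is not an ancestor of any other common ancestor — it is the merge base.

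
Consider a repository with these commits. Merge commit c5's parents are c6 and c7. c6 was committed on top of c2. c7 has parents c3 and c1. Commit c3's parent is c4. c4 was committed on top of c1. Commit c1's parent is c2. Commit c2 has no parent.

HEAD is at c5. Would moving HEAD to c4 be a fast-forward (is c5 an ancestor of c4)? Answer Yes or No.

No

A fast-forward from c5 to c4 is possible iff c5 is an ancestor of c4.
Ancestors of c4: {c1, c2, c4}.
c5 is not among them, so fast-forward is not possible.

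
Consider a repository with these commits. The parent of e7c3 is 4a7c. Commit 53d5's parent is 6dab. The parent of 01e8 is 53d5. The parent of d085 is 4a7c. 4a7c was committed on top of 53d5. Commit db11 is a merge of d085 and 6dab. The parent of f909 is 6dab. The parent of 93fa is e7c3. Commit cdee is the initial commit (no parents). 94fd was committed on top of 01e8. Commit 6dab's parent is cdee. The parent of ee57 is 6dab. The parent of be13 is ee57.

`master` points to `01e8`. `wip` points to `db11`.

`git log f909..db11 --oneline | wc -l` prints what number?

Reachable from db11: {4a7c, 53d5, 6dab, cdee, d085, db11}.
Reachable from f909: {6dab, cdee, f909}.
In db11's history but not f909's: {4a7c, 53d5, d085, db11} — 4 commits.

4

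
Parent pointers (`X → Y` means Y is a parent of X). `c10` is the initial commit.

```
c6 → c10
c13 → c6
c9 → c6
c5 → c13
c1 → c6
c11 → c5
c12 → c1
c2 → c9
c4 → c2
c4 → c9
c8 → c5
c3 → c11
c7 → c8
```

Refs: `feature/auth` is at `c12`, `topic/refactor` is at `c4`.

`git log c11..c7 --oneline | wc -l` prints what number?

Reachable from c7: {c10, c13, c5, c6, c7, c8}.
Reachable from c11: {c10, c11, c13, c5, c6}.
In c7's history but not c11's: {c7, c8} — 2 commits.

2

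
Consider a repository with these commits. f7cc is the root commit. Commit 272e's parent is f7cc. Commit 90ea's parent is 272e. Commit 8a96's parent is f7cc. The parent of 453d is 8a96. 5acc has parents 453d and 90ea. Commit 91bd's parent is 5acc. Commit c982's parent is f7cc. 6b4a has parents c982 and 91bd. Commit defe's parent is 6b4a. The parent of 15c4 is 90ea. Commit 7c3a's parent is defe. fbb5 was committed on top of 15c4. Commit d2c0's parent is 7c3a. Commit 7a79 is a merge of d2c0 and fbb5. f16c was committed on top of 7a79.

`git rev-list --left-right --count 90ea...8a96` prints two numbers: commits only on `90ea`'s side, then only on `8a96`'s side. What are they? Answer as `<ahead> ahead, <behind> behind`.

2 ahead, 1 behind

Reachable from 90ea: {272e, 90ea, f7cc}.
Reachable from 8a96: {8a96, f7cc}.
Only in 90ea's history (ahead): {272e, 90ea} — 2.
Only in 8a96's history (behind): {8a96} — 1.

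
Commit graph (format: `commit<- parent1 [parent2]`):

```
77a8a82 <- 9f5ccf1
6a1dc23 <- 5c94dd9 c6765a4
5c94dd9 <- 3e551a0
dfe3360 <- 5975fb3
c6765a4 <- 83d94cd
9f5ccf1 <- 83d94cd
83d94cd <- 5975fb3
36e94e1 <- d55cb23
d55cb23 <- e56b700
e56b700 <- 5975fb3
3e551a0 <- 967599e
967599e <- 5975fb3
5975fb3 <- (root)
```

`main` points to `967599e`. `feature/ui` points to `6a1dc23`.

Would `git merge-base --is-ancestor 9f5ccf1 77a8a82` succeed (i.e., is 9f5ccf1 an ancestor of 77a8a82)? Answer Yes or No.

Yes

Ancestors of 77a8a82 (commits reachable by following parents): {5975fb3, 77a8a82, 83d94cd, 9f5ccf1}.
9f5ccf1 is in that set, so it is an ancestor of 77a8a82.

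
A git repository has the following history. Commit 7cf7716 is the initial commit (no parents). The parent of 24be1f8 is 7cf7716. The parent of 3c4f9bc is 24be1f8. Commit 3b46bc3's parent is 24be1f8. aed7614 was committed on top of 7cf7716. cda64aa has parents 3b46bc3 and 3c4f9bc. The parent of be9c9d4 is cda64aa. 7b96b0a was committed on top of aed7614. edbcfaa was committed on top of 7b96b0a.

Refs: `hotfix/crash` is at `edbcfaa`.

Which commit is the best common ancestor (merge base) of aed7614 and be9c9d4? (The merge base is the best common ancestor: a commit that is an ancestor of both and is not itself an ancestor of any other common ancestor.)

7cf7716

Ancestors of aed7614: {7cf7716, aed7614}.
Ancestors of be9c9d4: {24be1f8, 3b46bc3, 3c4f9bc, 7cf7716, be9c9d4, cda64aa}.
Common ancestors: {7cf7716}.
The only common ancestor is 7cf7716, so it is the merge base.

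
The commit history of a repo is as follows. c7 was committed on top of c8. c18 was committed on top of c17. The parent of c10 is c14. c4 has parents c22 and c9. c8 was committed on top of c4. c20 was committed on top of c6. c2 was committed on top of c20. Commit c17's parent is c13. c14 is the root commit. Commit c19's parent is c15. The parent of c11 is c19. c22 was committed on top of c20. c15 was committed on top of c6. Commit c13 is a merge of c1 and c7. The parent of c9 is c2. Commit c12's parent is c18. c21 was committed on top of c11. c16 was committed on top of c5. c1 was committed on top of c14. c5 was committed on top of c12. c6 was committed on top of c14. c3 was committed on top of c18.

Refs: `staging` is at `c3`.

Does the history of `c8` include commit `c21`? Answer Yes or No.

Ancestors of c8: {c14, c2, c20, c22, c4, c6, c8, c9}.
c21 is not in that set, so it is not an ancestor of c8.

No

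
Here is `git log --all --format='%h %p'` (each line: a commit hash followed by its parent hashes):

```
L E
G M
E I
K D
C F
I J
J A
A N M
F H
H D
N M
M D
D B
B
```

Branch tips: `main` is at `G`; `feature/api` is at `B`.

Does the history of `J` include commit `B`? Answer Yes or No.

Ancestors of J (commits reachable by following parents): {A, B, D, J, M, N}.
B is in that set, so it is an ancestor of J.

Yes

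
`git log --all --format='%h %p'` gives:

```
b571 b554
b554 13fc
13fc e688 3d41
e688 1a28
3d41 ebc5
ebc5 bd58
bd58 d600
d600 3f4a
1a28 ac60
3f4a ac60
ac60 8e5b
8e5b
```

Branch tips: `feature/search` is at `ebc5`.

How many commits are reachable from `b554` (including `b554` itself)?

Walking parent pointers from b554: reachable set = {13fc, 1a28, 3d41, 3f4a, 8e5b, ac60, b554, bd58, d600, e688, ebc5}.
That is 11 commits.

11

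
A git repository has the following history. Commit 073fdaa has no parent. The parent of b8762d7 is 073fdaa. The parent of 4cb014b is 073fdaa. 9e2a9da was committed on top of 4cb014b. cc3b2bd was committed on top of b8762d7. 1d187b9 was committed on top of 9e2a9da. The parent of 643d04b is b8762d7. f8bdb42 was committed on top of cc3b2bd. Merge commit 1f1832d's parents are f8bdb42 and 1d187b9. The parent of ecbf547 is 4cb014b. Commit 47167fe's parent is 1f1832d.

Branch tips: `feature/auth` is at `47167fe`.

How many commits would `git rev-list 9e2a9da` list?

3

Walking parent pointers from 9e2a9da: reachable set = {073fdaa, 4cb014b, 9e2a9da}.
That is 3 commits.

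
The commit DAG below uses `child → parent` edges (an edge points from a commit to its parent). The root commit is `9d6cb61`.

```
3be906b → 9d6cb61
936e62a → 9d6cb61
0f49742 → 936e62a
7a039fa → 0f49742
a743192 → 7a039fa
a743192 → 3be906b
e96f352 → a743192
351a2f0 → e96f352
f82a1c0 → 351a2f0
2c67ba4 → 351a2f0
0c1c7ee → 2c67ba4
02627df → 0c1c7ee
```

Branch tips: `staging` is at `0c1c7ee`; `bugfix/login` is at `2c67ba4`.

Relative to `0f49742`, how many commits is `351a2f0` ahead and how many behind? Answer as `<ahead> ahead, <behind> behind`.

Reachable from 351a2f0: {0f49742, 351a2f0, 3be906b, 7a039fa, 936e62a, 9d6cb61, a743192, e96f352}.
Reachable from 0f49742: {0f49742, 936e62a, 9d6cb61}.
Only in 351a2f0's history (ahead): {351a2f0, 3be906b, 7a039fa, a743192, e96f352} — 5.
Only in 0f49742's history (behind): {} — 0.

5 ahead, 0 behind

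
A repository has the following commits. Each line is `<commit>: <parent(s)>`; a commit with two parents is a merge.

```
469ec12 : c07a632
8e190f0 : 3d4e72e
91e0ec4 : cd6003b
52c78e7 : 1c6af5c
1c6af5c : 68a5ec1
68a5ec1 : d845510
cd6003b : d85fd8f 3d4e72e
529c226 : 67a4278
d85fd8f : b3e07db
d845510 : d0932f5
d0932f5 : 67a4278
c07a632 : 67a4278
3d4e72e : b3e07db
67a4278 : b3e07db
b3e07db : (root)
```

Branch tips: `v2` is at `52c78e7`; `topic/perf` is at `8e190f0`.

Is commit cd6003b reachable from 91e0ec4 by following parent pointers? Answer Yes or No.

Ancestors of 91e0ec4 (commits reachable by following parents): {3d4e72e, 91e0ec4, b3e07db, cd6003b, d85fd8f}.
cd6003b is in that set, so it is an ancestor of 91e0ec4.

Yes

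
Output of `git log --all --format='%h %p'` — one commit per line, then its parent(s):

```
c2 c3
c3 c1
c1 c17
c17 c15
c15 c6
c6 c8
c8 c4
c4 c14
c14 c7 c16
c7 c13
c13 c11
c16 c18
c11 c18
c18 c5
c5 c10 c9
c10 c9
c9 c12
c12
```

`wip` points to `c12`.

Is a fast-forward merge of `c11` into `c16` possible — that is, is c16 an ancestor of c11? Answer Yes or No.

A fast-forward from c16 to c11 is possible iff c16 is an ancestor of c11.
Ancestors of c11: {c10, c11, c12, c18, c5, c9}.
c16 is not among them, so fast-forward is not possible.

No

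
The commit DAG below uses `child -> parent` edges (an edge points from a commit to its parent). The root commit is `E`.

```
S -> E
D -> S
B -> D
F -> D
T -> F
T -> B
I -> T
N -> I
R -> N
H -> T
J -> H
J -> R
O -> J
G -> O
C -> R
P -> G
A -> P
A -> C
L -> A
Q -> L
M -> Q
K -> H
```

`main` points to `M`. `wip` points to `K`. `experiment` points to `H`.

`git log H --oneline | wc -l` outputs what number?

7

Walking parent pointers from H: reachable set = {B, D, E, F, H, S, T}.
That is 7 commits.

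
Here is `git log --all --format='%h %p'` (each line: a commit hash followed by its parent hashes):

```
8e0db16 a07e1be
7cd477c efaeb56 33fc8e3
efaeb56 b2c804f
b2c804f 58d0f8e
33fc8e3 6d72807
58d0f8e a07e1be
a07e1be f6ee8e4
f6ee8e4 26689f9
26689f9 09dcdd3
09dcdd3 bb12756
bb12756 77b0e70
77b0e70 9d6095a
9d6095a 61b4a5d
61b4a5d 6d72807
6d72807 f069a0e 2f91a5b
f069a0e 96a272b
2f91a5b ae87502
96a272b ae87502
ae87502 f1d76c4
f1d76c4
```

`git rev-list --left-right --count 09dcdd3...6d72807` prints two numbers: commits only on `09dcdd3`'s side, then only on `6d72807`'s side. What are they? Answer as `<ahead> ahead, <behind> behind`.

5 ahead, 0 behind

Reachable from 09dcdd3: {09dcdd3, 2f91a5b, 61b4a5d, 6d72807, 77b0e70, 96a272b, 9d6095a, ae87502, bb12756, f069a0e, f1d76c4}.
Reachable from 6d72807: {2f91a5b, 6d72807, 96a272b, ae87502, f069a0e, f1d76c4}.
Only in 09dcdd3's history (ahead): {09dcdd3, 61b4a5d, 77b0e70, 9d6095a, bb12756} — 5.
Only in 6d72807's history (behind): {} — 0.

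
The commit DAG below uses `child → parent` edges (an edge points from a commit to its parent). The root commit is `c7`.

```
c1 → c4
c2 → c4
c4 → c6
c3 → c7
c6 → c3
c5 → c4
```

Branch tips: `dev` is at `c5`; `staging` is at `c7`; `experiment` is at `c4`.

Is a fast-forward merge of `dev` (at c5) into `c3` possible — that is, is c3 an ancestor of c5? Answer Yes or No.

A fast-forward from c3 to c5 is possible iff c3 is an ancestor of c5.
Ancestors of c5: {c3, c4, c5, c6, c7}.
c3 is among them, so fast-forward is possible.

Yes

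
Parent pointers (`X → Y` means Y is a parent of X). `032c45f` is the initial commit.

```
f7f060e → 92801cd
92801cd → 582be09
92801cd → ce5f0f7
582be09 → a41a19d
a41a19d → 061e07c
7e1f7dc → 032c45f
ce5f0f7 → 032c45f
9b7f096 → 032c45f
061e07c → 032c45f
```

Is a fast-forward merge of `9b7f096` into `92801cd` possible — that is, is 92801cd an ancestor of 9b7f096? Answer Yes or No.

A fast-forward from 92801cd to 9b7f096 is possible iff 92801cd is an ancestor of 9b7f096.
Ancestors of 9b7f096: {032c45f, 9b7f096}.
92801cd is not among them, so fast-forward is not possible.

No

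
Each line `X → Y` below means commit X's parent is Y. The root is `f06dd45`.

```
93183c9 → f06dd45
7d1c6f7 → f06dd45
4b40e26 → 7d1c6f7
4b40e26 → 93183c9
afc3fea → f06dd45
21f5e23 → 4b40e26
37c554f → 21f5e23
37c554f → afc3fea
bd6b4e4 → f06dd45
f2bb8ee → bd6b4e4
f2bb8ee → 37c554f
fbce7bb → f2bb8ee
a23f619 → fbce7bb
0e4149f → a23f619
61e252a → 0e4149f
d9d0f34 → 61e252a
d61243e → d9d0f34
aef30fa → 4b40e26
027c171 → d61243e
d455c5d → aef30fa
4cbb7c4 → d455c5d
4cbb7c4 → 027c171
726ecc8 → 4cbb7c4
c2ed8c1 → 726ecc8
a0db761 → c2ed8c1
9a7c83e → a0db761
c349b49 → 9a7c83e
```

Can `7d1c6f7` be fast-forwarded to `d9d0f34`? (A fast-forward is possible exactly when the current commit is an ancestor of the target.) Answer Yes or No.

Yes

A fast-forward from 7d1c6f7 to d9d0f34 is possible iff 7d1c6f7 is an ancestor of d9d0f34.
Ancestors of d9d0f34: {0e4149f, 21f5e23, 37c554f, 4b40e26, 61e252a, 7d1c6f7, 93183c9, a23f619, afc3fea, bd6b4e4, d9d0f34, f06dd45, f2bb8ee, fbce7bb}.
7d1c6f7 is among them, so fast-forward is possible.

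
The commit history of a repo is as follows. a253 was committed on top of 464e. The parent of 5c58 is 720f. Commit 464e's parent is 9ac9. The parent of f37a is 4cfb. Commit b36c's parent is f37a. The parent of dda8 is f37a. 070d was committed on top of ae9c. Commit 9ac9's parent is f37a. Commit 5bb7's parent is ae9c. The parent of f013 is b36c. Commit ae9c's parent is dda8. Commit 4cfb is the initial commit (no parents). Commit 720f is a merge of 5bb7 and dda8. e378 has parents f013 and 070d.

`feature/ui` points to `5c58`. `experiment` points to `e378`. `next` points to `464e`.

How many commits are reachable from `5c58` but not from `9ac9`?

Reachable from 5c58: {4cfb, 5bb7, 5c58, 720f, ae9c, dda8, f37a}.
Reachable from 9ac9: {4cfb, 9ac9, f37a}.
In 5c58's history but not 9ac9's: {5bb7, 5c58, 720f, ae9c, dda8} — 5 commits.

5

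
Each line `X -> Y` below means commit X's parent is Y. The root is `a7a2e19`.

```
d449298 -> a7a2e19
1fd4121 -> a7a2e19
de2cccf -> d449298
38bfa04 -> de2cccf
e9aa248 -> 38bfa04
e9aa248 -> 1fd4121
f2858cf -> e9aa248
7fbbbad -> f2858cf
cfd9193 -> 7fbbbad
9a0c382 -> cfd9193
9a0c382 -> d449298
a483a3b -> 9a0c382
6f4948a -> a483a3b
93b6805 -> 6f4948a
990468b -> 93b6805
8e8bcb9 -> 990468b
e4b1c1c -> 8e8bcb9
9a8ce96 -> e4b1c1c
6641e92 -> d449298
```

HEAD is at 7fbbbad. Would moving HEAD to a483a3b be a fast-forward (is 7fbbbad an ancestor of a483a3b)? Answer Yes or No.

Yes

A fast-forward from 7fbbbad to a483a3b is possible iff 7fbbbad is an ancestor of a483a3b.
Ancestors of a483a3b: {1fd4121, 38bfa04, 7fbbbad, 9a0c382, a483a3b, a7a2e19, cfd9193, d449298, de2cccf, e9aa248, f2858cf}.
7fbbbad is among them, so fast-forward is possible.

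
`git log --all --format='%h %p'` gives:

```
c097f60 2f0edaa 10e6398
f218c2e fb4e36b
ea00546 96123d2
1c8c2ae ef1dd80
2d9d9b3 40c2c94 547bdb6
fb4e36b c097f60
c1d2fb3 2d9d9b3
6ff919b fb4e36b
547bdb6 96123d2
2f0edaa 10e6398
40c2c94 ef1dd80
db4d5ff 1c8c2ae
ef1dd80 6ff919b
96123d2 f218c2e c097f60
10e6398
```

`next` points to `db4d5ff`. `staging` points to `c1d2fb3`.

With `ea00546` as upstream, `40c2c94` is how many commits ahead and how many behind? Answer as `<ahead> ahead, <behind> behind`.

3 ahead, 3 behind

Reachable from 40c2c94: {10e6398, 2f0edaa, 40c2c94, 6ff919b, c097f60, ef1dd80, fb4e36b}.
Reachable from ea00546: {10e6398, 2f0edaa, 96123d2, c097f60, ea00546, f218c2e, fb4e36b}.
Only in 40c2c94's history (ahead): {40c2c94, 6ff919b, ef1dd80} — 3.
Only in ea00546's history (behind): {96123d2, ea00546, f218c2e} — 3.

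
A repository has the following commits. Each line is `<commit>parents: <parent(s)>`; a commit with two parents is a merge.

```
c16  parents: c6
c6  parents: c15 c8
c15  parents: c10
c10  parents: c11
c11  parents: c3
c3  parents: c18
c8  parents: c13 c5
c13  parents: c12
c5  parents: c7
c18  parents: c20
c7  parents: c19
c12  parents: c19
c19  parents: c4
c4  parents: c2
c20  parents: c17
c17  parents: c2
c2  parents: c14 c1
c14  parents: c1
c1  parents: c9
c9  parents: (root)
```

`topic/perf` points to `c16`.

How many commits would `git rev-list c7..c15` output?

Reachable from c15: {c1, c10, c11, c14, c15, c17, c18, c2, c20, c3, c9}.
Reachable from c7: {c1, c14, c19, c2, c4, c7, c9}.
In c15's history but not c7's: {c10, c11, c15, c17, c18, c20, c3} — 7 commits.

7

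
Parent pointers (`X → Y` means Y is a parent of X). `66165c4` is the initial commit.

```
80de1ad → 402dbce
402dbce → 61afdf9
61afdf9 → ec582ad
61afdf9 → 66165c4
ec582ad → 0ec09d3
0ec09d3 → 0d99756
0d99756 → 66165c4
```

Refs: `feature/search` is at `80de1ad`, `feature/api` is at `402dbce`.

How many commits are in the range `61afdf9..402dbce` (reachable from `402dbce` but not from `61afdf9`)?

1

Reachable from 402dbce: {0d99756, 0ec09d3, 402dbce, 61afdf9, 66165c4, ec582ad}.
Reachable from 61afdf9: {0d99756, 0ec09d3, 61afdf9, 66165c4, ec582ad}.
In 402dbce's history but not 61afdf9's: {402dbce} — 1 commit.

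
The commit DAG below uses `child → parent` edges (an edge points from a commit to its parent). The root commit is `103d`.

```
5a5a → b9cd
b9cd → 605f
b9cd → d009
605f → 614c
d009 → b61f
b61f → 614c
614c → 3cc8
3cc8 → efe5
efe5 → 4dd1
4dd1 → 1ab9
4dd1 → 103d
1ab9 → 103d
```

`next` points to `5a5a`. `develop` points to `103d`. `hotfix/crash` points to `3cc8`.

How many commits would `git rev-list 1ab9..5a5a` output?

Reachable from 5a5a: {103d, 1ab9, 3cc8, 4dd1, 5a5a, 605f, 614c, b61f, b9cd, d009, efe5}.
Reachable from 1ab9: {103d, 1ab9}.
In 5a5a's history but not 1ab9's: {3cc8, 4dd1, 5a5a, 605f, 614c, b61f, b9cd, d009, efe5} — 9 commits.

9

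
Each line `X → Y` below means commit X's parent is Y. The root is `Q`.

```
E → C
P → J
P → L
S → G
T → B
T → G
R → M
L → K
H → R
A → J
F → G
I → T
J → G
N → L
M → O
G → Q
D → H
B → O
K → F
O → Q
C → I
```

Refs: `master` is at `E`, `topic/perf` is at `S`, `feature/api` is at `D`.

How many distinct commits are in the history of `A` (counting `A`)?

Walking parent pointers from A: reachable set = {A, G, J, Q}.
That is 4 commits.

4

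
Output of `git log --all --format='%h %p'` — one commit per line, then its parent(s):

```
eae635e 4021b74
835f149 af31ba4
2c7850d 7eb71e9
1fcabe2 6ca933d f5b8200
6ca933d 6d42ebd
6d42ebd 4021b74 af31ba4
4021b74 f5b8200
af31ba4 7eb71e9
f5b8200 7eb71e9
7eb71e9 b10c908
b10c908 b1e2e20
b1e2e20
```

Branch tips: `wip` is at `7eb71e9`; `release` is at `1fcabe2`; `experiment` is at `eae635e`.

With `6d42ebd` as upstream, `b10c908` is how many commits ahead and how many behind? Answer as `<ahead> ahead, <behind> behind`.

Reachable from b10c908: {b10c908, b1e2e20}.
Reachable from 6d42ebd: {4021b74, 6d42ebd, 7eb71e9, af31ba4, b10c908, b1e2e20, f5b8200}.
Only in b10c908's history (ahead): {} — 0.
Only in 6d42ebd's history (behind): {4021b74, 6d42ebd, 7eb71e9, af31ba4, f5b8200} — 5.

0 ahead, 5 behind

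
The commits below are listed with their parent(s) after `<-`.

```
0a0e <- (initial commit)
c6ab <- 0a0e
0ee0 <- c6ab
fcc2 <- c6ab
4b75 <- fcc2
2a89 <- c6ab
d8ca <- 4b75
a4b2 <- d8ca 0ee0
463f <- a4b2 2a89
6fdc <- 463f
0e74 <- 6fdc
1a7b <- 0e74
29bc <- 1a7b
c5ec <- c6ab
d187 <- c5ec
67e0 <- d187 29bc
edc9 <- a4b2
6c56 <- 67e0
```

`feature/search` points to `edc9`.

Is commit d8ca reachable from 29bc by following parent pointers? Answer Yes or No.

Ancestors of 29bc (commits reachable by following parents): {0a0e, 0e74, 0ee0, 1a7b, 29bc, 2a89, 463f, 4b75, 6fdc, a4b2, c6ab, d8ca, fcc2}.
d8ca is in that set, so it is an ancestor of 29bc.

Yes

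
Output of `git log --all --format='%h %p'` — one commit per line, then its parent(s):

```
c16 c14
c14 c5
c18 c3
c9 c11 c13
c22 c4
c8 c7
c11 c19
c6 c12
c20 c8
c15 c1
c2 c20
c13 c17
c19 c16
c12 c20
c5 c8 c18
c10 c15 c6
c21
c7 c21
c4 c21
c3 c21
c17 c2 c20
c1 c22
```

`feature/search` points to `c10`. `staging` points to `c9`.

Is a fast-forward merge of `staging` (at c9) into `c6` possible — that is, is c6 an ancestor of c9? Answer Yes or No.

A fast-forward from c6 to c9 is possible iff c6 is an ancestor of c9.
Ancestors of c9: {c11, c13, c14, c16, c17, c18, c19, c2, c20, c21, c3, c5, c7, c8, c9}.
c6 is not among them, so fast-forward is not possible.

No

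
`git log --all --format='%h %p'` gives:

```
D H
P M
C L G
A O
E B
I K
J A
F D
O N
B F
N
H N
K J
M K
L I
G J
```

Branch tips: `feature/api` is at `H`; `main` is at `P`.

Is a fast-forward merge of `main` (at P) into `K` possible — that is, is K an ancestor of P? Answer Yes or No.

Yes

A fast-forward from K to P is possible iff K is an ancestor of P.
Ancestors of P: {A, J, K, M, N, O, P}.
K is among them, so fast-forward is possible.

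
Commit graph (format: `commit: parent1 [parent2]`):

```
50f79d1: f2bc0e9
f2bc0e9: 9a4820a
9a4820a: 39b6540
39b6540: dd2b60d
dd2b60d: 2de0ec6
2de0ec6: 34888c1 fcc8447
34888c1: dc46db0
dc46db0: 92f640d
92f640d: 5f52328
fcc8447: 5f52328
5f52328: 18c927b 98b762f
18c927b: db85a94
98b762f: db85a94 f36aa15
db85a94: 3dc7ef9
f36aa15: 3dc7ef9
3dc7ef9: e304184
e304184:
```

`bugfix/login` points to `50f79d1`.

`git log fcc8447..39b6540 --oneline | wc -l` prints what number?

6

Reachable from 39b6540: {18c927b, 2de0ec6, 34888c1, 39b6540, 3dc7ef9, 5f52328, 92f640d, 98b762f, db85a94, dc46db0, dd2b60d, e304184, f36aa15, fcc8447}.
Reachable from fcc8447: {18c927b, 3dc7ef9, 5f52328, 98b762f, db85a94, e304184, f36aa15, fcc8447}.
In 39b6540's history but not fcc8447's: {2de0ec6, 34888c1, 39b6540, 92f640d, dc46db0, dd2b60d} — 6 commits.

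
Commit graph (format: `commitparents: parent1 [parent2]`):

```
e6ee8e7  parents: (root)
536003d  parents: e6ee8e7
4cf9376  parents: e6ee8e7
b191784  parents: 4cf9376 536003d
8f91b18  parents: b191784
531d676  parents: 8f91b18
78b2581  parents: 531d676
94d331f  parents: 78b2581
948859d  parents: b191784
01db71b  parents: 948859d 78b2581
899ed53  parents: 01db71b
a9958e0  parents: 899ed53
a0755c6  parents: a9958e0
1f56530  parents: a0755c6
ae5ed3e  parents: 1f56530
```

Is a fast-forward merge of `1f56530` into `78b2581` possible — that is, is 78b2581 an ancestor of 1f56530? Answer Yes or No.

Yes

A fast-forward from 78b2581 to 1f56530 is possible iff 78b2581 is an ancestor of 1f56530.
Ancestors of 1f56530: {01db71b, 1f56530, 4cf9376, 531d676, 536003d, 78b2581, 899ed53, 8f91b18, 948859d, a0755c6, a9958e0, b191784, e6ee8e7}.
78b2581 is among them, so fast-forward is possible.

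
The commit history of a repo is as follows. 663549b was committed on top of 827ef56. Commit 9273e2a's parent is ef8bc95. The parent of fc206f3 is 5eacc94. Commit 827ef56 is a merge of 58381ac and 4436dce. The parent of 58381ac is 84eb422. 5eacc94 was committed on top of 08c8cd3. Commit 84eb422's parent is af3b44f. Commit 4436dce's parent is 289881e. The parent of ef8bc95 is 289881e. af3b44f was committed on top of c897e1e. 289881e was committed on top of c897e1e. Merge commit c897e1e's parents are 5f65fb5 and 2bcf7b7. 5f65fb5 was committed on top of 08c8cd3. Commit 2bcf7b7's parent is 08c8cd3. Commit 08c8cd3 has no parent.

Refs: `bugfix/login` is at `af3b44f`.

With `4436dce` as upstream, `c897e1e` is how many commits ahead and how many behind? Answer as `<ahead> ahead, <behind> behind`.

Reachable from c897e1e: {08c8cd3, 2bcf7b7, 5f65fb5, c897e1e}.
Reachable from 4436dce: {08c8cd3, 289881e, 2bcf7b7, 4436dce, 5f65fb5, c897e1e}.
Only in c897e1e's history (ahead): {} — 0.
Only in 4436dce's history (behind): {289881e, 4436dce} — 2.

0 ahead, 2 behind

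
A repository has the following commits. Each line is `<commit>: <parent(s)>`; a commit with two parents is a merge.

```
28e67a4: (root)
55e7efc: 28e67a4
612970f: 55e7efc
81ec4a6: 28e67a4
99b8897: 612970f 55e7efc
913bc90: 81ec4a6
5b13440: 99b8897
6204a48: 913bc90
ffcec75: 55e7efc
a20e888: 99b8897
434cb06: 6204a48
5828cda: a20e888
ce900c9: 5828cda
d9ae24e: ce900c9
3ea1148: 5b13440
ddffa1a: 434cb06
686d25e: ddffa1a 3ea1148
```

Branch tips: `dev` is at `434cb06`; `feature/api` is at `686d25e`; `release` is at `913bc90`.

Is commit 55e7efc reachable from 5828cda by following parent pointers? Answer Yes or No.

Ancestors of 5828cda (commits reachable by following parents): {28e67a4, 55e7efc, 5828cda, 612970f, 99b8897, a20e888}.
55e7efc is in that set, so it is an ancestor of 5828cda.

Yes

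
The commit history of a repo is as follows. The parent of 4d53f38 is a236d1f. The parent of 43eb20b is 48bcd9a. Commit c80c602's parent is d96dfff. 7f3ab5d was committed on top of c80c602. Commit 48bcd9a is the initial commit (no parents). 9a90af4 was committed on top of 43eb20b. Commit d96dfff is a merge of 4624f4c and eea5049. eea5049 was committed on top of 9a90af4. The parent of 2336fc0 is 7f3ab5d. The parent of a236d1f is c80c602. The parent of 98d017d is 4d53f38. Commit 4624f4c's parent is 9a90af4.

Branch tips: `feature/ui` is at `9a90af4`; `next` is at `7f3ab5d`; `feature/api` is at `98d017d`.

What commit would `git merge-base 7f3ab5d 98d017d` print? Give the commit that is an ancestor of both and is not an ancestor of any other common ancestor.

c80c602

Ancestors of 7f3ab5d: {43eb20b, 4624f4c, 48bcd9a, 7f3ab5d, 9a90af4, c80c602, d96dfff, eea5049}.
Ancestors of 98d017d: {43eb20b, 4624f4c, 48bcd9a, 4d53f38, 98d017d, 9a90af4, a236d1f, c80c602, d96dfff, eea5049}.
Common ancestors: {43eb20b, 4624f4c, 48bcd9a, 9a90af4, c80c602, d96dfff, eea5049}.
Among these, c80c602 is not an ancestor of any other common ancestor — it is the merge base.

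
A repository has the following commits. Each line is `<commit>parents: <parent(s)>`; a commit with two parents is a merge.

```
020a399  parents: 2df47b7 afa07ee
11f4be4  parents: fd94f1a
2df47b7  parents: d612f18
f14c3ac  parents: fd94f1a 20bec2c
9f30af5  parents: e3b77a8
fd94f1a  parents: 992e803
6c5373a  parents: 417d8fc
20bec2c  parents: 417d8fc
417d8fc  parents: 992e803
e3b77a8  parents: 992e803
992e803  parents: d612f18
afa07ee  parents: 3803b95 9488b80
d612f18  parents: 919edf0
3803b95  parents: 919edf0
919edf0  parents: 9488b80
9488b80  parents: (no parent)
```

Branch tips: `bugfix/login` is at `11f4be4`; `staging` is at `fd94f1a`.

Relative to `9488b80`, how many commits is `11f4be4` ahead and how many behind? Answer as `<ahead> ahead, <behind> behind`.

Reachable from 11f4be4: {11f4be4, 919edf0, 9488b80, 992e803, d612f18, fd94f1a}.
Reachable from 9488b80: {9488b80}.
Only in 11f4be4's history (ahead): {11f4be4, 919edf0, 992e803, d612f18, fd94f1a} — 5.
Only in 9488b80's history (behind): {} — 0.

5 ahead, 0 behind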